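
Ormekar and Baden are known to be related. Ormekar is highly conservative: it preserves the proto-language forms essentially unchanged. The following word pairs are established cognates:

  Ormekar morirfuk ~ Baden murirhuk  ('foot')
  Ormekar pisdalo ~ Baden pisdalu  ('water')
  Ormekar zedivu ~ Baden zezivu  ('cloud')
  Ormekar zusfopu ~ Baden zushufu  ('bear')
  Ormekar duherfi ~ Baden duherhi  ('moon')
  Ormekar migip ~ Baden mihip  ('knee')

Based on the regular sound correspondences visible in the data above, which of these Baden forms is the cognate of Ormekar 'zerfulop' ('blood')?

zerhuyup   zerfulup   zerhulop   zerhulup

zerhulup

morirfuk ~ murirhuk — Ormekar f corresponds to Baden h after a consonant, before a back vowel.
zusfopu ~ zushufu — Ormekar o corresponds to Baden u after a consonant, before a labial obstruent.
Applying these to Ormekar 'zerfulop':
  zerfulop → zerhulop   (f→h after a consonant, before a back vowel)
  zerhulop → zerhulup   (o→u after a consonant, before a labial obstruent)
So the Baden cognate is 'zerhulup'.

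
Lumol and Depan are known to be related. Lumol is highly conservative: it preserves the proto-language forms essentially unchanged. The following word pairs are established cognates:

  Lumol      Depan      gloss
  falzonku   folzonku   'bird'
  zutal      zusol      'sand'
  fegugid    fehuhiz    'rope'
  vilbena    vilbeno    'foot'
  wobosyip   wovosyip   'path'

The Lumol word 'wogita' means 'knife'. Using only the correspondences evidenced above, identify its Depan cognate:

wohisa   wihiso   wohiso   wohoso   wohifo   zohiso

wohiso

fegugid ~ fehuhiz — Lumol g corresponds to Depan h between vowels (before a front vowel).
zutal ~ zusol — Lumol t corresponds to Depan s between vowels (before a back vowel).
vilbena ~ vilbeno — Lumol a corresponds to Depan o word-finally.
Applying these to Lumol 'wogita':
  wogita → wohita   (g→h between vowels (before a front vowel))
  wohita → wohisa   (t→s between vowels (before a back vowel))
  wohisa → wohiso   (a→o word-finally)
So the Depan cognate is 'wohiso'.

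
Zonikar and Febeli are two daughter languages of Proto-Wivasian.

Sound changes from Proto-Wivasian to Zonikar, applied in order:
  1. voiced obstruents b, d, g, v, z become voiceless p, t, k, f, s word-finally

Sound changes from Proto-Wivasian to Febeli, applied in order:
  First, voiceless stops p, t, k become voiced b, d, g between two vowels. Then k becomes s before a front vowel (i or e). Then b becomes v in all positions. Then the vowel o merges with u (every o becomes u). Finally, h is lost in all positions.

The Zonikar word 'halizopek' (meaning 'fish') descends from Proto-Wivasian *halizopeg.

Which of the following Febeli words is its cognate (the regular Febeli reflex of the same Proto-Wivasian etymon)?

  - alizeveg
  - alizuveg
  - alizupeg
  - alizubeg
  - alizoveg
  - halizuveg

alizuveg

Febeli: *halizopeg
  halizopeg → halizobeg   [intervocalic voicing]
  halizobeg (rule 2 does not apply)
  halizobeg → halizoveg   [unconditioned shift]
  halizoveg → halizuveg   [vowel merger]
  halizuveg → alizuveg   [h-loss]
  giving Febeli alizuveg.
Among the options, 'alizuveg' alone shows every Febeli change applied in order.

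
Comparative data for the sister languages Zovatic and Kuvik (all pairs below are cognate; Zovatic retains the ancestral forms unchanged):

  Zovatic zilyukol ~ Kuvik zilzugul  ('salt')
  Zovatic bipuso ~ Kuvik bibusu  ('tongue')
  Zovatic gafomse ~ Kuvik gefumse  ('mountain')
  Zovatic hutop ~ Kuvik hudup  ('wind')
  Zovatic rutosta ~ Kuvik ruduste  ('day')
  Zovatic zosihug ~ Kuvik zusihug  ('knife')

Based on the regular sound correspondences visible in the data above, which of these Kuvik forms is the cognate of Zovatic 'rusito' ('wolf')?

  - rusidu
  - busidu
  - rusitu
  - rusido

hutop ~ hudup, rutosta ~ ruduste — Zovatic t corresponds to Kuvik d between vowels (before a back vowel).
bipuso ~ bibusu — Zovatic o corresponds to Kuvik u word-finally.
Applying these to Zovatic 'rusito':
  rusito → rusido   (t→d between vowels (before a back vowel))
  rusido → rusidu   (o→u word-finally)
So the Kuvik cognate is 'rusidu'.

rusidu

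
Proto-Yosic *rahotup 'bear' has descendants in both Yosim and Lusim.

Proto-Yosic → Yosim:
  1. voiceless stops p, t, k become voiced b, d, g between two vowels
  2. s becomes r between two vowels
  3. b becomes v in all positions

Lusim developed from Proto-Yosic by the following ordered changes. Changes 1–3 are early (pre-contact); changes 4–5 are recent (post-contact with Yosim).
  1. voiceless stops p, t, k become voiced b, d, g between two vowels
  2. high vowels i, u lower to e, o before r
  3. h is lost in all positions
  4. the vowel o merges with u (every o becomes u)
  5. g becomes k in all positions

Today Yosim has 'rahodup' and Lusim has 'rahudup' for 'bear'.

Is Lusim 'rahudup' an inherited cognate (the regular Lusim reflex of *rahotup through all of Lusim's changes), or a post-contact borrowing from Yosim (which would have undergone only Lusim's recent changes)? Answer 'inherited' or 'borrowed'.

If inherited, *rahotup would pass through all of Lusim's changes:
Lusim: start from *rahotup.
  rule 1 (intervocalic voicing): rahotup → rahodup
  rule 2: no change — rahodup
  rule 3 (h-loss): rahodup → raodup
  rule 4 (vowel merger): raodup → raudup
  rule 5: no change — raudup
  ⇒ Lusim raudup
If borrowed from Yosim 'rahodup' after the early changes, it would undergo only the recent ones:
  rule 4 (vowel merger): rahodup → rahudup
  rule 5 (unconditioned shift): no change (rahudup)
  ⇒ as a loan: rahudup
Lusim 'rahudup' matches the loan outcome 'rahudup', not the inherited 'raudup' — it skipped the early Lusim changes, so it was borrowed from Yosim.

borrowed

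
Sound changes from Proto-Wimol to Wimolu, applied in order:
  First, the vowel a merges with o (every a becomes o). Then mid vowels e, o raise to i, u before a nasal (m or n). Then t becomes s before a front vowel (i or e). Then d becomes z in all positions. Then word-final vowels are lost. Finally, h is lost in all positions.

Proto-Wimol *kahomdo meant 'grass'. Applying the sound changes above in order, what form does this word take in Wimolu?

koumz

Wimolu: *kahomdo > kohomdo > kohumdo > kohumzo > kohumz > koumz  (by vowel merger, pre-nasal raising, unconditioned shift, apocope, h-loss)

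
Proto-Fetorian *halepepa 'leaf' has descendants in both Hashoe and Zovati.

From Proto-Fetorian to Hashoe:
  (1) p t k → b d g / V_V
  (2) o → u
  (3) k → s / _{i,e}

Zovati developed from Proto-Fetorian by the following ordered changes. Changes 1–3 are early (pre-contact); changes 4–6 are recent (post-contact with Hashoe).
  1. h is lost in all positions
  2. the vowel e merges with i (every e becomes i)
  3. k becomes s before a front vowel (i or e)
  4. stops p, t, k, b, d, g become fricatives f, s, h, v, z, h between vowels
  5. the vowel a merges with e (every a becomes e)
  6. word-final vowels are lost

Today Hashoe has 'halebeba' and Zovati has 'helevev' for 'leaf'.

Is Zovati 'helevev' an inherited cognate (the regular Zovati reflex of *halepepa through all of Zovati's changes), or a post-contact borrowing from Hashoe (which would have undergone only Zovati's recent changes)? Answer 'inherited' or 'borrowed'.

borrowed

If inherited, *halepepa would pass through all of Zovati's changes:
Zovati: *halepepa
  halepepa → alepepa   [h-loss]
  alepepa → alipipa   [vowel merger]
  alipipa (rule 3 does not apply)
  alipipa → alififa   [intervocalic lenition]
  alififa → elifife   [vowel merger]
  elifife → elifif   [apocope]
  giving Zovati elifif.
If borrowed from Hashoe 'halebeba' after the early changes, it would undergo only the recent ones:
  rule 4 (intervocalic lenition): halebeba → haleveva
  rule 5 (vowel merger): haleveva → heleveve
  rule 6 (apocope): heleveve → helevev
  ⇒ as a loan: helevev
Zovati 'helevev' matches the loan outcome 'helevev', not the inherited 'elifif' — it skipped the early Zovati changes, so it was borrowed from Hashoe.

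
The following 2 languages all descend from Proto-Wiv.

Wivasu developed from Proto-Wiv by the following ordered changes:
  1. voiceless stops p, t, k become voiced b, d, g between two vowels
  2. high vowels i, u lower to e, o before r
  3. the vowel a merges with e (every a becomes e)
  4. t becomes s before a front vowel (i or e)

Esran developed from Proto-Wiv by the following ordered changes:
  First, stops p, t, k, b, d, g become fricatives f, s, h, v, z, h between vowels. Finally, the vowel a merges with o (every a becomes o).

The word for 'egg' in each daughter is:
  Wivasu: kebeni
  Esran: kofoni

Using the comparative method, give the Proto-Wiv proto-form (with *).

Position 3: Wivasu has b, Esran has f. Taking the neighbouring segments as reconstructed: Wivasu b could go back to *p or *b; Esran f could go back to *p or *f — the one source consistent with every daughter is *p.
Position 2: Wivasu has e, Esran has o. Taking the neighbouring segments as reconstructed: Wivasu e could go back to *a or *e; Esran o could go back to *a or *o — the one source consistent with every daughter is *a.
Continuing position by position gives *kapani; check it forward:
Wivasu: *kapani > kabani > kebeni  (by intervocalic voicing, vowel merger)
Esran: *kapani > kafani > kofoni  (by intervocalic lenition, vowel merger)
*kapani is the unique common source.

*kapani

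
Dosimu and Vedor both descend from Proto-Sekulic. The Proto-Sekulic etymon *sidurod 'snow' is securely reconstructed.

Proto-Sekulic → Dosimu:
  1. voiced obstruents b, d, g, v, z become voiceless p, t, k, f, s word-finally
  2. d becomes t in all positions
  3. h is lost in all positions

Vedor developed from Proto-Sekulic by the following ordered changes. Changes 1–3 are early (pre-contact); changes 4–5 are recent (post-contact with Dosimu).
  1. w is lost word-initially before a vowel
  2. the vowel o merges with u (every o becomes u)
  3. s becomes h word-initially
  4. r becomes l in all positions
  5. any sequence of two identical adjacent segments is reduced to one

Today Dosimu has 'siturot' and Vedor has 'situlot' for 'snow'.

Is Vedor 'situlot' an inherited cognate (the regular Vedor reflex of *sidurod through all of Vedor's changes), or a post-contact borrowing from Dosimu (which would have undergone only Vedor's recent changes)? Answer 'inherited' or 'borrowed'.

borrowed

If inherited, *sidurod would pass through all of Vedor's changes:
Vedor: *sidurod > sidurud > hidurud > hidulud  (by vowel merger, debuccalisation, unconditioned shift)
If borrowed from Dosimu 'siturot' after the early changes, it would undergo only the recent ones:
  rule 4 (unconditioned shift): siturot → situlot
  rule 5 (degemination): no change (situlot)
  ⇒ as a loan: situlot
Vedor 'situlot' matches the loan outcome 'situlot', not the inherited 'hidulud' — it skipped the early Vedor changes, so it was borrowed from Dosimu.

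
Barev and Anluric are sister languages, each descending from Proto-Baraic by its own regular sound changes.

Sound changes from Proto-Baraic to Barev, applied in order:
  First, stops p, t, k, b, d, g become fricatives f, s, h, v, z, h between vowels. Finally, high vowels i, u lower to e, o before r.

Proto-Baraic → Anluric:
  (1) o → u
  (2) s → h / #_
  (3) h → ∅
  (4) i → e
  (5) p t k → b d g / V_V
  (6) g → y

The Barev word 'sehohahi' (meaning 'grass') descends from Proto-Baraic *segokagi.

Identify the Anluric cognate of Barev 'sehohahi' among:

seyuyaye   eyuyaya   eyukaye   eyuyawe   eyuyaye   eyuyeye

Anluric: *segokagi
  segokagi → segukagi   [vowel merger]
  segukagi → hegukagi   [debuccalisation]
  hegukagi → egukagi   [h-loss]
  egukagi → egukage   [vowel merger]
  egukage → egugage   [intervocalic voicing]
  egugage → eyuyaye   [unconditioned shift]
  giving Anluric eyuyaye.

eyuyaye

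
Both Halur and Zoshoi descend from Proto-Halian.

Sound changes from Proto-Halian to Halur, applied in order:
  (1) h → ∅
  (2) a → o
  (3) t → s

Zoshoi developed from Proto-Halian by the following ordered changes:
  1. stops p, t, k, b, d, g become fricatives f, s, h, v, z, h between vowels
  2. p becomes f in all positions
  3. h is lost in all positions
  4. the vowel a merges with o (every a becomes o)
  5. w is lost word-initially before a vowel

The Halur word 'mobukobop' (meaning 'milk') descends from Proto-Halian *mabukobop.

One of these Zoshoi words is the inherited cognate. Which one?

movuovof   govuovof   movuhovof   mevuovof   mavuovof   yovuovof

movuovof

Zoshoi: *mabukobop > mavuhovop > mavuhovof > mavuovof > movuovof  (by intervocalic lenition, unconditioned shift, h-loss, vowel merger)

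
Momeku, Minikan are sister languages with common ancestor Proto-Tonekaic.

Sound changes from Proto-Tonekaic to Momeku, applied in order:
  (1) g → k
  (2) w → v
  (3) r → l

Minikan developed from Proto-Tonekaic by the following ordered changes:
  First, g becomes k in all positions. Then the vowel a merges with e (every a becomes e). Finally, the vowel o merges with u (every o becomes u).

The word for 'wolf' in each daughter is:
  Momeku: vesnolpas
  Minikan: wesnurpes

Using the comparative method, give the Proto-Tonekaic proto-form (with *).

*wesnorpas

Position 5: Momeku has o, Minikan has u. Momeku preserves o here (none of its changes turn any other segment into o), so the proto-segment is *o.
Position 6: Momeku has l, Minikan has r. Minikan preserves r here (none of its changes turn any other segment into r), so the proto-segment is *r.
Continuing position by position gives *wesnorpas; check it forward:
Momeku: *wesnorpas > vesnorpas > vesnolpas  (by unconditioned shift, unconditioned shift)
Minikan: *wesnorpas > wesnorpes > wesnurpes  (by vowel merger, vowel merger)
Only *wesnorpas yields all of Momeku vesnolpas, Minikan wesnurpes.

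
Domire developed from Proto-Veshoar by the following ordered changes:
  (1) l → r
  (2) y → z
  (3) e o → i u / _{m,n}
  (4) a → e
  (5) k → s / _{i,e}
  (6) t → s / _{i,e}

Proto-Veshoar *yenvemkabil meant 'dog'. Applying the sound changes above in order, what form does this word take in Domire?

Domire: *yenvemkabil
  yenvemkabil → yenvemkabir   [unconditioned shift]
  yenvemkabir → zenvemkabir   [unconditioned shift]
  zenvemkabir → zinvimkabir   [pre-nasal raising]
  zinvimkabir → zinvimkebir   [vowel merger]
  zinvimkebir → zinvimsebir   [palatalisation]
  zinvimsebir (rule 6 does not apply)
  giving Domire zinvimsebir.

zinvimsebir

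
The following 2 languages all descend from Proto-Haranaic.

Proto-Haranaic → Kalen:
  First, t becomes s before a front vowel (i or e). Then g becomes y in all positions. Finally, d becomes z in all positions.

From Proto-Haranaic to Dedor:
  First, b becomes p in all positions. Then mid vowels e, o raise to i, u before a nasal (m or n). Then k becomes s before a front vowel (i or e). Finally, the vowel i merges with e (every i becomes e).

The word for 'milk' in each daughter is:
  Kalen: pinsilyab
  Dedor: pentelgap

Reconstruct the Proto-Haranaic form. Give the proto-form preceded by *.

*pintilgab

Position 2: Kalen has i, Dedor has e. Kalen preserves i here (none of its changes turn any other segment into i), so the proto-segment is *i.
Position 4: Kalen has s, Dedor has t. Dedor preserves t here (none of its changes turn any other segment into t), so the proto-segment is *t.
This points to *pintilgab. Verify forward in each daughter:
Kalen: *pintilgab
  pintilgab → pinsilgab   [palatalisation]
  pinsilgab → pinsilyab   [unconditioned shift]
  pinsilyab (rule 3 does not apply)
  giving Kalen pinsilyab.
Dedor: *pintilgab > pintilgap > pentelgap  (by unconditioned shift, vowel merger)
*pintilgab is the unique common source.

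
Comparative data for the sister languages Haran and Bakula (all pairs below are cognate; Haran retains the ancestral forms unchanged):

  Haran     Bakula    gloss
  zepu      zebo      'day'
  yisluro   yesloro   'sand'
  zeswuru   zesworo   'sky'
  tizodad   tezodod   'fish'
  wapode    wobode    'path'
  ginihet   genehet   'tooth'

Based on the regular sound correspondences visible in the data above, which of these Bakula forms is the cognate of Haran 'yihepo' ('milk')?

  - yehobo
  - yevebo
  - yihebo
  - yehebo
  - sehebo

yisluro ~ yesloro, tizodad ~ tezodod — Haran i corresponds to Bakula e after a consonant, before a consonant other than r, m, n, p, b, f, v.
wapode ~ wobode — Haran p corresponds to Bakula b between vowels (before a back vowel).
Applying these to Haran 'yihepo':
  yihepo → yehepo   (i→e after a consonant, before a consonant other than r, m, n, p, b, f, v)
  yehepo → yehebo   (p→b between vowels (before a back vowel))
So the Bakula cognate is 'yehebo'.

yehebo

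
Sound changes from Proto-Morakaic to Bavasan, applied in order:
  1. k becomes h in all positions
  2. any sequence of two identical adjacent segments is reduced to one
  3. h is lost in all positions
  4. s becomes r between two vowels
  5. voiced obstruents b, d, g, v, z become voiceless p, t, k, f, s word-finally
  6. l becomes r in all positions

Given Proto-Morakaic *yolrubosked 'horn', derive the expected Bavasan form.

yorruboret

Bavasan: *yolrubosked
  yolrubosked → yolruboshed   [unconditioned shift]
  yolruboshed (rule 2 does not apply)
  yolruboshed → yolrubosed   [h-loss]
  yolrubosed → yolrubored   [rhotacism]
  yolrubored → yolruboret   [final devoicing]
  yolruboret → yorruboret   [unconditioned shift]
  giving Bavasan yorruboret.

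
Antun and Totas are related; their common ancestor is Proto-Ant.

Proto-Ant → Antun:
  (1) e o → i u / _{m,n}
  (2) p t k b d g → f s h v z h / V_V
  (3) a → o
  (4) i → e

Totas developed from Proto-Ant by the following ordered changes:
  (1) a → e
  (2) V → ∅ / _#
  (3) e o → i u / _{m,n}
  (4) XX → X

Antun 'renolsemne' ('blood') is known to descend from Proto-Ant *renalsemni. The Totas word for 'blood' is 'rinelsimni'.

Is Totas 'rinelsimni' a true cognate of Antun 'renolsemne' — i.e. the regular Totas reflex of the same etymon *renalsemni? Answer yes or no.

Derive the expected Totas reflex of *renalsemni:
Totas: *renalsemni
  renalsemni → renelsemni   [vowel merger]
  renelsemni → renelsemn   [apocope]
  renelsemn → rinelsimn   [pre-nasal raising]
  rinelsimn (rule 4 does not apply)
  giving Totas rinelsimn.
The regular Totas reflex would be 'rinelsimn', but the attested form is 'rinelsimni'. The correspondence is irregular, so they are not cognates (the Totas form has a different source).

no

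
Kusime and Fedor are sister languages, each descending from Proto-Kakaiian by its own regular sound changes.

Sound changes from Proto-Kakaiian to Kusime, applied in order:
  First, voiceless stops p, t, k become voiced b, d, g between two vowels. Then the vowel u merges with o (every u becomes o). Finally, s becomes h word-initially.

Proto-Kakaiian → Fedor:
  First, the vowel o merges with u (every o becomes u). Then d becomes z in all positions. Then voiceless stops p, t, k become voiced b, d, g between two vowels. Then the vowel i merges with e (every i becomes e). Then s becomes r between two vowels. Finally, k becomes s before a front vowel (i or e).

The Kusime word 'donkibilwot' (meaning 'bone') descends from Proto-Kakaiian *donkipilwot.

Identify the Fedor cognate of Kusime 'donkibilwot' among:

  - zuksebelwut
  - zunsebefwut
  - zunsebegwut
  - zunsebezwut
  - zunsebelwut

Fedor: *donkipilwot > dunkipilwut > zunkipilwut > zunkibilwut > zunkebelwut > zunsebelwut  (by vowel merger, unconditioned shift, intervocalic voicing, vowel merger, palatalisation)

zunsebelwut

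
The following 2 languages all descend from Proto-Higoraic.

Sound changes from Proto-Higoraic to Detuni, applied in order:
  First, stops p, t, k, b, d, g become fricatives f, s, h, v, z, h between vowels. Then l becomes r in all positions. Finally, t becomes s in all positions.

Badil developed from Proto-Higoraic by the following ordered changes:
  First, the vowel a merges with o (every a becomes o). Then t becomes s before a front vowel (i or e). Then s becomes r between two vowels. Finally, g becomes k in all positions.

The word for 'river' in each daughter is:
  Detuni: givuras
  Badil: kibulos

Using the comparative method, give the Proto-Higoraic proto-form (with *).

Position 1: Detuni has g, Badil has k. Detuni preserves g here (none of its changes turn any other segment into g), so the proto-segment is *g.
Position 6: Detuni has a, Badil has o. Detuni preserves a here (none of its changes turn any other segment into a), so the proto-segment is *a.
Continuing position by position gives *gibulas; check it forward:
Detuni: *gibulas
  gibulas → givulas   [intervocalic lenition]
  givulas → givuras   [unconditioned shift]
  givuras (rule 3 does not apply)
  giving Detuni givuras.
Badil: *gibulas > gibulos > kibulos  (by vowel merger, unconditioned shift)
No other proto-form is consistent with every reflex, so the reconstruction is *gibulas.

*gibulas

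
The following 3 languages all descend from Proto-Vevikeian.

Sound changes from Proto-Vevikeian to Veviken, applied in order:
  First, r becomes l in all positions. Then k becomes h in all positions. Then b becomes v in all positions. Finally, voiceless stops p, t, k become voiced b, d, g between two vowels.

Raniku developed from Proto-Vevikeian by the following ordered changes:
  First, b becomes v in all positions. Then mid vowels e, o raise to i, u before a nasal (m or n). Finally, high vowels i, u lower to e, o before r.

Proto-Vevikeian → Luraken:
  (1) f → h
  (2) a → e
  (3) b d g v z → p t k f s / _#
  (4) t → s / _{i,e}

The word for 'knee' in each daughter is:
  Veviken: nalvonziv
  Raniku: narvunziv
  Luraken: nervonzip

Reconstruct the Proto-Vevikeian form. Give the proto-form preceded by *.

*narvonzib

Position 9: Veviken has v, Raniku has v, Luraken has p. Taking the neighbouring segments as reconstructed: Veviken v could go back to *b or *v; Raniku v could go back to *b or *v; Luraken p could go back to *p or *b — the one source consistent with every daughter is *b.
Position 3: Veviken has l, Raniku has r, Luraken has r. Raniku preserves r here (none of its changes turn any other segment into r), so the proto-segment is *r.
This points to *narvonzib. Verify forward in each daughter:
Veviken: *narvonzib
  narvonzib → nalvonzib   [unconditioned shift]
  nalvonzib (rule 2 does not apply)
  nalvonzib → nalvonziv   [unconditioned shift]
  nalvonziv (rule 4 does not apply)
  giving Veviken nalvonziv.
Raniku: start from *narvonzib.
  rule 1 (unconditioned shift): narvonzib → narvonziv
  rule 2 (pre-nasal raising): narvonziv → narvunziv
  rule 3: no change — narvunziv
  ⇒ Raniku narvunziv
Luraken: *narvonzib
  narvonzib (rule 1 does not apply)
  narvonzib → nervonzib   [vowel merger]
  nervonzib → nervonzip   [final devoicing]
  nervonzip (rule 4 does not apply)
  giving Luraken nervonzip.
No other proto-form is consistent with every reflex, so the reconstruction is *narvonzib.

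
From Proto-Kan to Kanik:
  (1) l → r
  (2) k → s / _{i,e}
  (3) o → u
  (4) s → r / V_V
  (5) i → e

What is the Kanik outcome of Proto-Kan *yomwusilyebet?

yumwureryebet

Kanik: start from *yomwusilyebet.
  rule 1 (unconditioned shift): yomwusilyebet → yomwusiryebet
  rule 2: no change — yomwusiryebet
  rule 3 (vowel merger): yomwusiryebet → yumwusiryebet
  rule 4 (rhotacism): yumwusiryebet → yumwuriryebet
  rule 5 (vowel merger): yumwuriryebet → yumwureryebet
  ⇒ Kanik yumwureryebet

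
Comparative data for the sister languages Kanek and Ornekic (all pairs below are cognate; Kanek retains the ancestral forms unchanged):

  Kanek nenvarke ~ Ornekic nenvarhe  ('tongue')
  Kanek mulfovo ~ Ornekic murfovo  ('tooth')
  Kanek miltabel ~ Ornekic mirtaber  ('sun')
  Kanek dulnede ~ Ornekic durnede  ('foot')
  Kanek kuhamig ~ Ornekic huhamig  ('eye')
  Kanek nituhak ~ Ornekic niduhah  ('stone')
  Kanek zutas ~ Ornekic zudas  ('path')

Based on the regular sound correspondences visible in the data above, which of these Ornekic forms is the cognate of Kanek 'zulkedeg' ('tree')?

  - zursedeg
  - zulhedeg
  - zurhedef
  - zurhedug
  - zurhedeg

miltabel ~ mirtaber — Kanek l corresponds to Ornekic r after a vowel, before a consonant other than r, m, n, p, b, f, v.
nenvarke ~ nenvarhe — Kanek k corresponds to Ornekic h after a consonant, before a front vowel.
Applying these to Kanek 'zulkedeg':
  zulkedeg → zurkedeg   (l→r after a vowel, before a consonant other than r, m, n, p, b, f, v)
  zurkedeg → zurhedeg   (k→h after a consonant, before a front vowel)
So the Ornekic cognate is 'zurhedeg'.

zurhedeg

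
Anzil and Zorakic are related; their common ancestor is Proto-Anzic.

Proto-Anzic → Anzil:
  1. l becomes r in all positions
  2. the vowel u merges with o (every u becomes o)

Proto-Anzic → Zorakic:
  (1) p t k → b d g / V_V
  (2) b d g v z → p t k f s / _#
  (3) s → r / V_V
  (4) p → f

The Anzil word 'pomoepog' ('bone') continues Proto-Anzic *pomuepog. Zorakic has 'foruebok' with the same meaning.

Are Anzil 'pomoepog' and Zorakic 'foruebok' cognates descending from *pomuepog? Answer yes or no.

Derive the expected Zorakic reflex of *pomuepog:
Zorakic: *pomuepog
  pomuepog → pomuebog   [intervocalic voicing]
  pomuebog → pomuebok   [final devoicing]
  pomuebok (rule 3 does not apply)
  pomuebok → fomuebok   [unconditioned shift]
  giving Zorakic fomuebok.
The regular Zorakic reflex would be 'fomuebok', but the attested form is 'foruebok'. The correspondence is irregular, so they are not cognates (the Zorakic form has a different source).

no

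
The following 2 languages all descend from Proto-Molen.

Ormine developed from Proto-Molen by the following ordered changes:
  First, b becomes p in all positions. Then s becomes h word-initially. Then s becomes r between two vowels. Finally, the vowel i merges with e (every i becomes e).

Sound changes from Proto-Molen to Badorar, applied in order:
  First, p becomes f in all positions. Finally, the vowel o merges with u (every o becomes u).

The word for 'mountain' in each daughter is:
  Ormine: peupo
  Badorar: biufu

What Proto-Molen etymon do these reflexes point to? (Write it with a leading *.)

Position 5: Ormine has o, Badorar has u. Ormine preserves o here (none of its changes turn any other segment into o), so the proto-segment is *o.
Position 2: Ormine has e, Badorar has i. Badorar preserves i here (none of its changes turn any other segment into i), so the proto-segment is *i.
This points to *biupo. Verify forward in each daughter:
Ormine: start from *biupo.
  rule 1 (unconditioned shift): biupo → piupo
  rule 2: no change — piupo
  rule 3: no change — piupo
  rule 4 (vowel merger): piupo → peupo
  ⇒ Ormine peupo
Badorar: *biupo > biufo > biufu  (by unconditioned shift, vowel merger)
*biupo is the unique common source.

*biupo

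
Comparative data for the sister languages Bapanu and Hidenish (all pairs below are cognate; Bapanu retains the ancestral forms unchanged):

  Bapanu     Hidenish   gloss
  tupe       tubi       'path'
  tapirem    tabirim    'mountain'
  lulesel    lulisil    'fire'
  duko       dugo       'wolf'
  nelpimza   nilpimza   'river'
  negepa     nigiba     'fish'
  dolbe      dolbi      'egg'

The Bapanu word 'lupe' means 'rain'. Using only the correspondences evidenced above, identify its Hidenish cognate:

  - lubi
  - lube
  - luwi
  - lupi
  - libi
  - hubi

tupe ~ tubi — Bapanu p corresponds to Hidenish b between vowels (before a front vowel).
tupe ~ tubi, dolbe ~ dolbi — Bapanu e corresponds to Hidenish i word-finally.
Applying these to Bapanu 'lupe':
  lupe → lube   (p→b between vowels (before a front vowel))
  lube → lubi   (e→i word-finally)
So the Hidenish cognate is 'lubi'.

lubi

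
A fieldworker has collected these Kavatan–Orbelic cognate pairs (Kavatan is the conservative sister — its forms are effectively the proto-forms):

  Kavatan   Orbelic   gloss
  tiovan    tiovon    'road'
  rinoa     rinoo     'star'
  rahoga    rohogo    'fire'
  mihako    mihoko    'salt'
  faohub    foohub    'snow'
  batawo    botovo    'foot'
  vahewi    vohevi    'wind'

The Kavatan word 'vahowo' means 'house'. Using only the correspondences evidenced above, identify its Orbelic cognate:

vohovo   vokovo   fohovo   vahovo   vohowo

rahoga ~ rohogo, mihako ~ mihoko — Kavatan a corresponds to Orbelic o after a consonant, before a consonant other than r, m, n, p, b, f, v.
batawo ~ botovo — Kavatan w corresponds to Orbelic v between vowels (before a back vowel).
Applying these to Kavatan 'vahowo':
  vahowo → vohowo   (a→o after a consonant, before a consonant other than r, m, n, p, b, f, v)
  vohowo → vohovo   (w→v between vowels (before a back vowel))
So the Orbelic cognate is 'vohovo'.

vohovo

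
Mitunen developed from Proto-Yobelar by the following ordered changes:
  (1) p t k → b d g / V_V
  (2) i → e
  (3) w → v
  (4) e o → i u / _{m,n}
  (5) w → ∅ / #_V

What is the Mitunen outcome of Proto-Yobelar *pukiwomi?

pugevume

Mitunen: start from *pukiwomi.
  rule 1 (intervocalic voicing): pukiwomi → pugiwomi
  rule 2 (vowel merger): pugiwomi → pugewome
  rule 3 (unconditioned shift): pugewome → pugevome
  rule 4 (pre-nasal raising): pugevome → pugevume
  rule 5: no change — pugevume
  ⇒ Mitunen pugevume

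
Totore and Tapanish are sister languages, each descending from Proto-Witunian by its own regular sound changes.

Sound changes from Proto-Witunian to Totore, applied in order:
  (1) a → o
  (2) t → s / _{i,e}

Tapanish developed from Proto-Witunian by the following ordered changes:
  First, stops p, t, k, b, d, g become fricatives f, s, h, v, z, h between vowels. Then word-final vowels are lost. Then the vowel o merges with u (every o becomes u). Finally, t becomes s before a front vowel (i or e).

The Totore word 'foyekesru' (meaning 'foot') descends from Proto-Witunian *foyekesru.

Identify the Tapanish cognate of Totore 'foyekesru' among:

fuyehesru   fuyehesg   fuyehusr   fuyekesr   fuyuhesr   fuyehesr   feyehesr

Tapanish: start from *foyekesru.
  rule 1 (intervocalic lenition): foyekesru → foyehesru
  rule 2 (apocope): foyehesru → foyehesr
  rule 3 (vowel merger): foyehesr → fuyehesr
  rule 4: no change — fuyehesr
  ⇒ Tapanish fuyehesr

fuyehesr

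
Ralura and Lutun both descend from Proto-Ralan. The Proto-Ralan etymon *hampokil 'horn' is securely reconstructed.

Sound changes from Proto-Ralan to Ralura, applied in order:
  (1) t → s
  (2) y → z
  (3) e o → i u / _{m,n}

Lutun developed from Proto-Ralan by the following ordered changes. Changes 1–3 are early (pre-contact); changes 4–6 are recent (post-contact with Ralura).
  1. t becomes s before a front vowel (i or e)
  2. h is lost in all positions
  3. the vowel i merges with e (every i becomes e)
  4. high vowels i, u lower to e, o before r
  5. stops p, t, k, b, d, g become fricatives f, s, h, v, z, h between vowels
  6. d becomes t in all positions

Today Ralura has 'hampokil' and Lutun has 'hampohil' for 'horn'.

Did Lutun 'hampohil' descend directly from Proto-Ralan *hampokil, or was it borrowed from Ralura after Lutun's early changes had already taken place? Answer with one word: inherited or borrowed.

If inherited, *hampokil would pass through all of Lutun's changes:
Lutun: *hampokil
  hampokil (rule 1 does not apply)
  hampokil → ampokil   [h-loss]
  ampokil → ampokel   [vowel merger]
  ampokel (rule 4 does not apply)
  ampokel → ampohel   [intervocalic lenition]
  ampohel (rule 6 does not apply)
  giving Lutun ampohel.
If borrowed from Ralura 'hampokil' after the early changes, it would undergo only the recent ones:
  rule 4 (pre-rhotic lowering): no change (hampokil)
  rule 5 (intervocalic lenition): hampokil → hampohil
  rule 6 (unconditioned shift): no change (hampohil)
  ⇒ as a loan: hampohil
Lutun 'hampohil' matches the loan outcome 'hampohil', not the inherited 'ampohel' — it skipped the early Lutun changes, so it was borrowed from Ralura.

borrowed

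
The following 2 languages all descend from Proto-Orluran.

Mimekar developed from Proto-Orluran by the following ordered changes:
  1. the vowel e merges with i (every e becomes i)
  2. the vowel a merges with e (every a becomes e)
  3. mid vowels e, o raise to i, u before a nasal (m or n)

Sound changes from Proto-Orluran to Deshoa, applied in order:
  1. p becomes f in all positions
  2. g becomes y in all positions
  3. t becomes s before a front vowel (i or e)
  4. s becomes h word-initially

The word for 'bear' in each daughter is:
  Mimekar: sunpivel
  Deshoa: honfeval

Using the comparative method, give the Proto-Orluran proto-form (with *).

Position 4: Mimekar has p, Deshoa has f. Mimekar preserves p here (none of its changes turn any other segment into p), so the proto-segment is *p.
Position 1: Mimekar has s, Deshoa has h. Mimekar preserves s here (none of its changes turn any other segment into s), so the proto-segment is *s.
Continuing position by position gives *sonpeval; check it forward:
Mimekar: *sonpeval > sonpival > sonpivel > sunpivel  (by vowel merger, vowel merger, pre-nasal raising)
Deshoa: *sonpeval
  sonpeval → sonfeval   [unconditioned shift]
  sonfeval (rule 2 does not apply)
  sonfeval (rule 3 does not apply)
  sonfeval → honfeval   [debuccalisation]
  giving Deshoa honfeval.
*sonpeval is the unique common source.

*sonpeval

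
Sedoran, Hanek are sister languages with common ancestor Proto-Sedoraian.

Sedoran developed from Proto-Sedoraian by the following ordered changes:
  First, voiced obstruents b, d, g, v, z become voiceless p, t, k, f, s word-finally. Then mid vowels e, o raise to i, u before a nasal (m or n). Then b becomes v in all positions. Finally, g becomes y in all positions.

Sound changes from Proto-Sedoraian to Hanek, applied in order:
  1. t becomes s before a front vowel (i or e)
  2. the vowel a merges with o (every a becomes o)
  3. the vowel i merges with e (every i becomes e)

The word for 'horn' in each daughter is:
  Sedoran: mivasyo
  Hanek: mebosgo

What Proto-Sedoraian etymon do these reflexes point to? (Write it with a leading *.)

Position 3: Sedoran has v, Hanek has b. Hanek preserves b here (none of its changes turn any other segment into b), so the proto-segment is *b.
Position 2: Sedoran has i, Hanek has e. Taking the neighbouring segments as reconstructed: Sedoran i can only go back to *i; Hanek e could go back to *e or *i — the one source consistent with every daughter is *i.
Verify the candidate proto-form against each daughter:
Sedoran: *mibasgo > mivasgo > mivasyo  (by unconditioned shift, unconditioned shift)
Hanek: start from *mibasgo.
  rule 1: no change — mibasgo
  rule 2 (vowel merger): mibasgo → mibosgo
  rule 3 (vowel merger): mibosgo → mebosgo
  ⇒ Hanek mebosgo
Only *mibasgo yields all of Sedoran mivasyo, Hanek mebosgo.

*mibasgo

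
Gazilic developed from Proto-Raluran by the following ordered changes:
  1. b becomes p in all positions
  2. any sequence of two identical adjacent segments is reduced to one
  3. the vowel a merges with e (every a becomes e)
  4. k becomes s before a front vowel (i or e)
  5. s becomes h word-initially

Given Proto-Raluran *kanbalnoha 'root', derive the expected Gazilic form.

henpelnohe

Gazilic: start from *kanbalnoha.
  rule 1 (unconditioned shift): kanbalnoha → kanpalnoha
  rule 2: no change — kanpalnoha
  rule 3 (vowel merger): kanpalnoha → kenpelnohe
  rule 4 (palatalisation): kenpelnohe → senpelnohe
  rule 5 (debuccalisation): senpelnohe → henpelnohe
  ⇒ Gazilic henpelnohe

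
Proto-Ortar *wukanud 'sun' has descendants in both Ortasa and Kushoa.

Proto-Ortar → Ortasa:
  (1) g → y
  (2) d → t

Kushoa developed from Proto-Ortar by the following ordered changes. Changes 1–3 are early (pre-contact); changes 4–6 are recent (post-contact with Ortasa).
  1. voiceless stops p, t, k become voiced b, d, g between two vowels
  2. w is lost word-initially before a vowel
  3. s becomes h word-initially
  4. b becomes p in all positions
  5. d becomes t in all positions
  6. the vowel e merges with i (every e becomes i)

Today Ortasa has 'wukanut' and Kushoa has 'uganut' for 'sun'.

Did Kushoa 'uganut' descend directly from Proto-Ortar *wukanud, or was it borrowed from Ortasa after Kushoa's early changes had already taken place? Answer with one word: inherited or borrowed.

If inherited, *wukanud would pass through all of Kushoa's changes:
Kushoa: start from *wukanud.
  rule 1 (intervocalic voicing): wukanud → wuganud
  rule 2 (glide loss): wuganud → uganud
  rule 3: no change — uganud
  rule 4: no change — uganud
  rule 5 (unconditioned shift): uganud → uganut
  rule 6: no change — uganut
  ⇒ Kushoa uganut
If borrowed from Ortasa 'wukanut' after the early changes, it would undergo only the recent ones:
  rule 4 (unconditioned shift): no change (wukanut)
  rule 5 (unconditioned shift): no change (wukanut)
  rule 6 (vowel merger): no change (wukanut)
  ⇒ as a loan: wukanut
Kushoa 'uganut' matches the inherited outcome exactly, so it is an inherited cognate, not a loan.

inherited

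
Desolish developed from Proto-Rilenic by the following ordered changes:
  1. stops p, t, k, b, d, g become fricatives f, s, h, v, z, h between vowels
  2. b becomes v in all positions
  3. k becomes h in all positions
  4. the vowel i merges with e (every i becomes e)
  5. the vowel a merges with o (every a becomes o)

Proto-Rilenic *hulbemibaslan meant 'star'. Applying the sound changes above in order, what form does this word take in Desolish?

Desolish: start from *hulbemibaslan.
  rule 1 (intervocalic lenition): hulbemibaslan → hulbemivaslan
  rule 2 (unconditioned shift): hulbemivaslan → hulvemivaslan
  rule 3: no change — hulvemivaslan
  rule 4 (vowel merger): hulvemivaslan → hulvemevaslan
  rule 5 (vowel merger): hulvemevaslan → hulvemevoslon
  ⇒ Desolish hulvemevoslon

hulvemevoslon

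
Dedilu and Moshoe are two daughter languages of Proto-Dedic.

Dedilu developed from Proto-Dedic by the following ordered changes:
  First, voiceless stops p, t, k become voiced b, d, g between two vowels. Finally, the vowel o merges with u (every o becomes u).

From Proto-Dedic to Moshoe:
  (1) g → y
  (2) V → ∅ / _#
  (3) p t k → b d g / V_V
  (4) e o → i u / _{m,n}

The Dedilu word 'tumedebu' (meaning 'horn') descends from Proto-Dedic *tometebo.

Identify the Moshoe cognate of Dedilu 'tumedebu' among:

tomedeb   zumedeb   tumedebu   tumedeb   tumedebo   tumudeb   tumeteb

tumedeb

Moshoe: start from *tometebo.
  rule 1: no change — tometebo
  rule 2 (apocope): tometebo → tometeb
  rule 3 (intervocalic voicing): tometeb → tomedeb
  rule 4 (pre-nasal raising): tomedeb → tumedeb
  ⇒ Moshoe tumedeb
Among the options, 'tumedeb' alone shows every Moshoe change applied in order.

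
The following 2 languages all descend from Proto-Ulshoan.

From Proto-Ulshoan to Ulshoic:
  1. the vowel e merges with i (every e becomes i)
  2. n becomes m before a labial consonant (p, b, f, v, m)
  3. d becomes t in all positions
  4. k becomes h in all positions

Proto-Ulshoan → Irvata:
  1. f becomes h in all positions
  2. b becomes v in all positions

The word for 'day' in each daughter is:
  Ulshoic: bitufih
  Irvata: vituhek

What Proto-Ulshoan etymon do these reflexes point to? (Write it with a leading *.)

Position 1: Ulshoic has b, Irvata has v. Ulshoic preserves b here (none of its changes turn any other segment into b), so the proto-segment is *b.
Position 7: Ulshoic has h, Irvata has k. Irvata preserves k here (none of its changes turn any other segment into k), so the proto-segment is *k.
This points to *bitufek. Verify forward in each daughter:
Ulshoic: *bitufek > bitufik > bitufih  (by vowel merger, unconditioned shift)
Irvata: *bitufek
  bitufek → bituhek   [unconditioned shift]
  bituhek → vituhek   [unconditioned shift]
  giving Irvata vituhek.
Only *bitufek yields all of Ulshoic bitufih, Irvata vituhek.

*bitufek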